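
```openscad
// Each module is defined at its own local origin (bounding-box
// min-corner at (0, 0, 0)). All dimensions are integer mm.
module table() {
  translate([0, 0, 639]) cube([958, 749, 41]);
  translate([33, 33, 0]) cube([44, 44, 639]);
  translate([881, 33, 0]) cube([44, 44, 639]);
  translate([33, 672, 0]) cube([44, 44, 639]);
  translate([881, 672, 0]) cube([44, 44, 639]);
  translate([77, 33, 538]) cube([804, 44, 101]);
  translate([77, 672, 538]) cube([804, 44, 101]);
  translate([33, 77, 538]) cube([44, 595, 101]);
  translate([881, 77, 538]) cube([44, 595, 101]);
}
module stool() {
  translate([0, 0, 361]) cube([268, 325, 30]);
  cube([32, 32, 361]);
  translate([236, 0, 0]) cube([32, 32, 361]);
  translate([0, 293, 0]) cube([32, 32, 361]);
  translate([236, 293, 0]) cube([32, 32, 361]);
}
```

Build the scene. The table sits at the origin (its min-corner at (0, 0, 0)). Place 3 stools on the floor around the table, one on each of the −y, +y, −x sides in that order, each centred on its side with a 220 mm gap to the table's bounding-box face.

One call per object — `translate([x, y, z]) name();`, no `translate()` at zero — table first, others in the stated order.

table();
translate([345, -545, 0]) stool();
translate([345, 969, 0]) stool();
translate([-488, 212, 0]) stool();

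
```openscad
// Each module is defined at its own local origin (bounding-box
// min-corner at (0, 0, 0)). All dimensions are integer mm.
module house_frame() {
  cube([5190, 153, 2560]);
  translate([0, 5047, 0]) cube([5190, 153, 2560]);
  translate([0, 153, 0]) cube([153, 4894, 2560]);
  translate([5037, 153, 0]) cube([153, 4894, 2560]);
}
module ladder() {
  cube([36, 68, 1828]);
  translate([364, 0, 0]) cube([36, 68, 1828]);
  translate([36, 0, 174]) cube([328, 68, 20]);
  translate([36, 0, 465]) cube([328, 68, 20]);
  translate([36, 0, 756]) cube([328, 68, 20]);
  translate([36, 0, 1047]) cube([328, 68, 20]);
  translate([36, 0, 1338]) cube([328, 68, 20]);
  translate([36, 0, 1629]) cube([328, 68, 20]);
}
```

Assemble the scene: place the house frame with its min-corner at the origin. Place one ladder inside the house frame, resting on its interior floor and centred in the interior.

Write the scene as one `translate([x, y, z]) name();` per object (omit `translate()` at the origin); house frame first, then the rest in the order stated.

house_frame();
translate([2395, 2566, 0]) ladder();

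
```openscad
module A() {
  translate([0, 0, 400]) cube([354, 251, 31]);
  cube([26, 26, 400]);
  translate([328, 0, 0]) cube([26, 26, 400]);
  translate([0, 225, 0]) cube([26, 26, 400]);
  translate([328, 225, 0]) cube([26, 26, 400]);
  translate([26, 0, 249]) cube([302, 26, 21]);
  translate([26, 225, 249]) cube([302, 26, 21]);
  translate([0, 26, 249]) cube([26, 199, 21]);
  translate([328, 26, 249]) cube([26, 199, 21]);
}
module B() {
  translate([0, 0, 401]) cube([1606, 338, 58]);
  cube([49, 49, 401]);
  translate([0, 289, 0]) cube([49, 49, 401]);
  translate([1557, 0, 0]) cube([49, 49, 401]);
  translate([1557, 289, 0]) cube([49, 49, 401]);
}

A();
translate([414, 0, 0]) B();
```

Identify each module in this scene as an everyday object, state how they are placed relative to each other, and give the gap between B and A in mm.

The bench's nearest face is 60 mm from the stool's +x face.

A is a stool. B is a bench. The bench is on the floor beside the stool on its +x side. The gap between the bench and the stool is 60 mm.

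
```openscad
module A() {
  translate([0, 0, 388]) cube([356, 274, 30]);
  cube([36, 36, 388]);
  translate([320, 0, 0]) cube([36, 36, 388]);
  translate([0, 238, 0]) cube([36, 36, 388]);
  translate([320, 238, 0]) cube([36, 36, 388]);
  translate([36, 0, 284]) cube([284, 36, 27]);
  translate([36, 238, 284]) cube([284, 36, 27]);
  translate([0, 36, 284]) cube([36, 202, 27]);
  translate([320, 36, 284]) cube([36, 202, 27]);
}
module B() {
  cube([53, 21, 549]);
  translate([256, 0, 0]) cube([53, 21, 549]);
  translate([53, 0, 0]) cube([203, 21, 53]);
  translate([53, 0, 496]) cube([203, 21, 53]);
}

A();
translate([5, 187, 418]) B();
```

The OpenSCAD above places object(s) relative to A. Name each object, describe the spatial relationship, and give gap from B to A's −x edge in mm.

A is a stool. B is a picture frame. The picture frame is on top of the stool. The gap from the picture frame to the stool's −x edge is 5 mm.

The picture frame's min-x is at 5; the stool's min-x is 0; gap = 5 mm.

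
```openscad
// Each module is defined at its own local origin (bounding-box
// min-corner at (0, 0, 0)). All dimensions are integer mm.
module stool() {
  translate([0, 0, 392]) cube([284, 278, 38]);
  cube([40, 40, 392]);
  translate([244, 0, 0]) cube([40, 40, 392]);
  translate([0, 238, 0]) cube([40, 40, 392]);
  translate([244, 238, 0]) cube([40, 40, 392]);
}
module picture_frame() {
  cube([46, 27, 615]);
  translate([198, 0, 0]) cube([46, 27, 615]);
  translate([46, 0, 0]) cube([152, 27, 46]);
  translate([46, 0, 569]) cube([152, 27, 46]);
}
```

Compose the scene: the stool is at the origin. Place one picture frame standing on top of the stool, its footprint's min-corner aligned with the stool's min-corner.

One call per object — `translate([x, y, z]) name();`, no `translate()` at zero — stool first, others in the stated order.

stool();
translate([0, 0, 430]) picture_frame();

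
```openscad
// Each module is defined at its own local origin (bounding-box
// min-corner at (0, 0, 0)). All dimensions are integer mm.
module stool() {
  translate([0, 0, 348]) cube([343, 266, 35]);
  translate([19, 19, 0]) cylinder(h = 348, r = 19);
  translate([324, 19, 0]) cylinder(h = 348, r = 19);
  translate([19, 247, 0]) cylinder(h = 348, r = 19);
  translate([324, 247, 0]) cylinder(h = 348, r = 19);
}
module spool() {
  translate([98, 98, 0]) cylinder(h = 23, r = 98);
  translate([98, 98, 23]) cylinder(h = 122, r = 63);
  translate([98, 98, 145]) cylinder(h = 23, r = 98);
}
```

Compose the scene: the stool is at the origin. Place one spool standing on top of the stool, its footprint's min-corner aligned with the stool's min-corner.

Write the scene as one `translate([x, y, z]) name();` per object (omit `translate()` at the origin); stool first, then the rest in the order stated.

stool();
translate([0, 0, 383]) spool();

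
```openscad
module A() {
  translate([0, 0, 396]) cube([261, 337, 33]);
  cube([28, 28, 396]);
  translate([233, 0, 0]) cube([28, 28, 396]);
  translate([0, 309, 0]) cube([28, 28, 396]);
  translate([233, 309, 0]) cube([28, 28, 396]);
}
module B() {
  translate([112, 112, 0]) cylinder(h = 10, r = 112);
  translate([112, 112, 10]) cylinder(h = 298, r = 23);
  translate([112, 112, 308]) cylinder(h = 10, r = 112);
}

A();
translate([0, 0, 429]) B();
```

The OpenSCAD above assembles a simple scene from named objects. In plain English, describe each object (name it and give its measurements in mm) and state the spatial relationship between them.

A is a four-legged stool. The seat is a 261×337×33 mm slab whose top surface is at z = 429 mm; four square legs, each 28×28 mm in cross-section, run from the floor (z = 0) to the underside of the seat, each flush with a corner of the seat.

B is a spool: two coaxial disc flanges of radius 112 mm and thickness 10 mm, joined by a core cylinder of radius 23 mm and height 298 mm. The lower flange rests on z = 0 and the three cylinders share a vertical axis.

The spool is on top of the stool.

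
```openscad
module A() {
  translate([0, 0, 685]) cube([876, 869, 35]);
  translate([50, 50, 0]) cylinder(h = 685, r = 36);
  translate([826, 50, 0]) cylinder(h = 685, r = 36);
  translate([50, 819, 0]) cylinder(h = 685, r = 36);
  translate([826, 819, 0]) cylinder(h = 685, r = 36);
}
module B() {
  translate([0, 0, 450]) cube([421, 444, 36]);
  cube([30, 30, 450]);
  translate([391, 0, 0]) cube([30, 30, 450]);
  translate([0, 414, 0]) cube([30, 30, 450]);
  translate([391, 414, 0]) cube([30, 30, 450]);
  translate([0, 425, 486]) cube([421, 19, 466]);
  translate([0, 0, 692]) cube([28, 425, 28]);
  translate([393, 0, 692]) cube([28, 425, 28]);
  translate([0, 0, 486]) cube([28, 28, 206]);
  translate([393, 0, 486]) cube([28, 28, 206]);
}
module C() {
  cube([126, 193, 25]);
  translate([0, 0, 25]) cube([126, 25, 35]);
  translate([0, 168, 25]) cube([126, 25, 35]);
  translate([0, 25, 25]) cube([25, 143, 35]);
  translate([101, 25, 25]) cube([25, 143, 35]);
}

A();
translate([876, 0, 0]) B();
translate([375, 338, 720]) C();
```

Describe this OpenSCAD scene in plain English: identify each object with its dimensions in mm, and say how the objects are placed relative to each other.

A is a table with a 876×869 mm rectangular top, 35 mm thick, top surface at z = 720 mm, supported by four round legs of 72 mm diameter, each leg's bounding box inset 14 mm from the nearest pair of top edges, running from the floor.

B is a chair: 421×444 mm seat, 36 mm thick, top at z = 486 mm, on four 30 mm square corner legs flush with the seat edges. A 19 mm thick backrest slab spans the full seat width, extending 466 mm above the seat top, its back face flush with the seat's +y edge. Two armrests of 28×28 mm section run along each side from the seat's front edge to the front of the backrest, top faces 234 mm above the seat top and outer faces flush with the seat's x-edges; a 28×28 mm post under the front of each armrest stands on the seat at the front corner.

C is an open storage box with external size 126×193×60 mm and wall thickness 25 mm (the base is also 25 mm thick). The base covers the whole footprint; the four walls stand on the base, with the y-facing walls full-width and the x-facing walls fitting between their inner faces.

The chair is against the table's +x side, with their −y faces flush. The open box is on top of the table, centred.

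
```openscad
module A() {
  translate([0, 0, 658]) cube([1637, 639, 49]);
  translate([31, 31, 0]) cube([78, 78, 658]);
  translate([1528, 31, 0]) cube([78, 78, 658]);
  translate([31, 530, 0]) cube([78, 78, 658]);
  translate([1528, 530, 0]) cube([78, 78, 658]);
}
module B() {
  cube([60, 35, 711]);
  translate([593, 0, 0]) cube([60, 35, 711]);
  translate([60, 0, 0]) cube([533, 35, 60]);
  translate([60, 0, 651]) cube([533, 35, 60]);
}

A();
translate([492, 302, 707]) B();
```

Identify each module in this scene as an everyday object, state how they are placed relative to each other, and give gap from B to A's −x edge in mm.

The picture frame's min-x is at 492; the table's min-x is 0; gap = 492 mm.

A is a table. B is a picture frame. The picture frame is on top of the table, centred. The gap from the picture frame to the table's −x edge is 492 mm.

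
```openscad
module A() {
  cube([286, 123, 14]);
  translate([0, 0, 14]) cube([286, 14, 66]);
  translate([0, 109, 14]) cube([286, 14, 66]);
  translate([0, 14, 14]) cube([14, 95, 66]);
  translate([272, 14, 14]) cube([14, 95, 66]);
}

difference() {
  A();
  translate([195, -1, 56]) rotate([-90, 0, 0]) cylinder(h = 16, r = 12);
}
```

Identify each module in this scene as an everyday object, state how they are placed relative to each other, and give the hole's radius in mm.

The subtracted cylinder has r = 12 mm.

A is an open box. The open box has a circular hole through its front wall. The hole's radius is 12 mm.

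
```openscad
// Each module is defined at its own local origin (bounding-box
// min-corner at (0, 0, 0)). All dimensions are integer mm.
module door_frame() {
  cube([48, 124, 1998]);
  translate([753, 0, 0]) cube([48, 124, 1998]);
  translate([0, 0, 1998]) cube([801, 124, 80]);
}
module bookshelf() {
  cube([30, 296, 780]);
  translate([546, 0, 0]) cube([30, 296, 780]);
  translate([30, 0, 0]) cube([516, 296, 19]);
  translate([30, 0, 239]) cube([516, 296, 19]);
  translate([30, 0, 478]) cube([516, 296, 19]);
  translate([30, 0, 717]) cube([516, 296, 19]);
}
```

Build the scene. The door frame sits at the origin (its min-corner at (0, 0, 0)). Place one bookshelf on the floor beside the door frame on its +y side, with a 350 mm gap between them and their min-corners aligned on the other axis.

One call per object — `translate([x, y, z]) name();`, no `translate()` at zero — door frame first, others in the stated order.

door_frame();
translate([0, 474, 0]) bookshelf();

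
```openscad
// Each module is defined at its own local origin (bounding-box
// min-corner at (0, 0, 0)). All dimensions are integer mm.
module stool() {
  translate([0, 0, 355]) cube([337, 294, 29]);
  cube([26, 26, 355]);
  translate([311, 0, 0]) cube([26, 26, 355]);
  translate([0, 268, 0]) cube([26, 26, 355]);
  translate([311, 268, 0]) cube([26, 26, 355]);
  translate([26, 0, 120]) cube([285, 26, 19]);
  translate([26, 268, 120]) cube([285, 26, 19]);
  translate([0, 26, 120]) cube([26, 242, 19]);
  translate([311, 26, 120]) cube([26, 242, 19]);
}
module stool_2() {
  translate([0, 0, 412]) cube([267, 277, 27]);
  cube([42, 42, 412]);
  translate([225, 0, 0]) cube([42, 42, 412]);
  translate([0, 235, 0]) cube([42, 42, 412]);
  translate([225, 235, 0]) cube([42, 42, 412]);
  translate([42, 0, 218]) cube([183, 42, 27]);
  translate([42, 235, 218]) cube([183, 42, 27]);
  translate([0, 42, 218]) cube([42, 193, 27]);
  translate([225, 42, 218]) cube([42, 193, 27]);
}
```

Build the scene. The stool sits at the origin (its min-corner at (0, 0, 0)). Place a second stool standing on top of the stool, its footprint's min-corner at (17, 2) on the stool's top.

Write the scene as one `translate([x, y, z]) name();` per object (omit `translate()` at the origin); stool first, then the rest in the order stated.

stool();
translate([17, 2, 384]) stool_2();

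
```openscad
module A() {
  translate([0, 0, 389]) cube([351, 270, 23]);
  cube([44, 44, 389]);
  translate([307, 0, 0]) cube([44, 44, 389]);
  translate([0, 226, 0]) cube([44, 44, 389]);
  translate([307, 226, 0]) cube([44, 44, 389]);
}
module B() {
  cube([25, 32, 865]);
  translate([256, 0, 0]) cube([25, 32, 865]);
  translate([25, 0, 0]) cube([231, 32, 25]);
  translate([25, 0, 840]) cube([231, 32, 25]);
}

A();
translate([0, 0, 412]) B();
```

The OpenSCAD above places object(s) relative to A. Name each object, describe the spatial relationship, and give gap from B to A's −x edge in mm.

A is a stool. B is a picture frame. The picture frame is on top of the stool. The gap from the picture frame to the stool's −x edge is 0 mm.

The picture frame's min-x is at 0; the stool's min-x is 0; gap = 0 mm.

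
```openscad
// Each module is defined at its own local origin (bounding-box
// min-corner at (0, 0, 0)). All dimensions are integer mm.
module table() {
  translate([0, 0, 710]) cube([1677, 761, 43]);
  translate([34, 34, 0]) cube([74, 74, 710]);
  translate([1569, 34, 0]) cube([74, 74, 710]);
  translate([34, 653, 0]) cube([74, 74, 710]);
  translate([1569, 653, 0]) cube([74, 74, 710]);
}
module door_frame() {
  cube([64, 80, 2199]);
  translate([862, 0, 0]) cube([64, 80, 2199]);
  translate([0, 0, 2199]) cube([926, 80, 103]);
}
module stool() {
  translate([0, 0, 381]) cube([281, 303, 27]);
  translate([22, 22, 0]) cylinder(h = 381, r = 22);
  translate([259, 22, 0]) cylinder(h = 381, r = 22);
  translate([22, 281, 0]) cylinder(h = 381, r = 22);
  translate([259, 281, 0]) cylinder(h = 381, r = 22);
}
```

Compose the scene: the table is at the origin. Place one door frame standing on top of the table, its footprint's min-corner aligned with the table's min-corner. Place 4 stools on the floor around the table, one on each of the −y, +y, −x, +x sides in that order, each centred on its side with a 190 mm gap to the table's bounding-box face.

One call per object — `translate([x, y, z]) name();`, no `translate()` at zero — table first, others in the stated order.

table();
translate([0, 0, 753]) door_frame();
translate([698, -493, 0]) stool();
translate([698, 951, 0]) stool();
translate([-471, 229, 0]) stool();
translate([1867, 229, 0]) stool();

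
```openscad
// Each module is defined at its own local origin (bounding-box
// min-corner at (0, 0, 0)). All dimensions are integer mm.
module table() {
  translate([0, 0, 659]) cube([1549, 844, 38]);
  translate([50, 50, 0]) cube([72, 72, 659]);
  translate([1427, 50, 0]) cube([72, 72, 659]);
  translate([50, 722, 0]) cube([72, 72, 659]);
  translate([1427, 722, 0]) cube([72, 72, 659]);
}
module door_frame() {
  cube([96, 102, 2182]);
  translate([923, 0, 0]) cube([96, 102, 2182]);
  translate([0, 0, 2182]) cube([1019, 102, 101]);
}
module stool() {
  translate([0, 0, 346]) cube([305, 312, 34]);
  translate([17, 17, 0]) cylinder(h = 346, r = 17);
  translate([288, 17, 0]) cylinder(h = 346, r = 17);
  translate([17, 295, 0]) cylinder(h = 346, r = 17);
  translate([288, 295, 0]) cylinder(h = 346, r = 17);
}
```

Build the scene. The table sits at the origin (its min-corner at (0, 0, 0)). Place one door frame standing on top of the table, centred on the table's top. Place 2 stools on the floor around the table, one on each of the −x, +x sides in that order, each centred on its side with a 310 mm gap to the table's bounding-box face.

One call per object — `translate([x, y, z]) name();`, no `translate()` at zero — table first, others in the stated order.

table();
translate([265, 371, 697]) door_frame();
translate([-615, 266, 0]) stool();
translate([1859, 266, 0]) stool();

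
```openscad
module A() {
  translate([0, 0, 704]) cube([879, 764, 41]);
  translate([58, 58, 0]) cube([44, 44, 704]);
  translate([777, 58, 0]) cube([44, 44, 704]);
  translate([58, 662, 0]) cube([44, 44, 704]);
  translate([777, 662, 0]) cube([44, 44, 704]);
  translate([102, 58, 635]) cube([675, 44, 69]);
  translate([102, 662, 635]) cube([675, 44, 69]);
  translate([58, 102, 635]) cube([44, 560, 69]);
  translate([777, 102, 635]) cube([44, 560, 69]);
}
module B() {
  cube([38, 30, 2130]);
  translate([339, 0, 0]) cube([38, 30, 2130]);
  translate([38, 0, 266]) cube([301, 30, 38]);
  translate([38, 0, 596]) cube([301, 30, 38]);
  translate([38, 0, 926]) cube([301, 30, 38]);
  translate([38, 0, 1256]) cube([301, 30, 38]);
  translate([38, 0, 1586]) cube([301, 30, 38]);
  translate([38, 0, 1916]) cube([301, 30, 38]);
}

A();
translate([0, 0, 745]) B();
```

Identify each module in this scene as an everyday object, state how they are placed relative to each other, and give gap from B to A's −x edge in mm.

A is a table. B is a ladder. The ladder is on top of the table. The gap from the ladder to the table's −x edge is 0 mm.

The ladder's min-x is at 0; the table's min-x is 0; gap = 0 mm.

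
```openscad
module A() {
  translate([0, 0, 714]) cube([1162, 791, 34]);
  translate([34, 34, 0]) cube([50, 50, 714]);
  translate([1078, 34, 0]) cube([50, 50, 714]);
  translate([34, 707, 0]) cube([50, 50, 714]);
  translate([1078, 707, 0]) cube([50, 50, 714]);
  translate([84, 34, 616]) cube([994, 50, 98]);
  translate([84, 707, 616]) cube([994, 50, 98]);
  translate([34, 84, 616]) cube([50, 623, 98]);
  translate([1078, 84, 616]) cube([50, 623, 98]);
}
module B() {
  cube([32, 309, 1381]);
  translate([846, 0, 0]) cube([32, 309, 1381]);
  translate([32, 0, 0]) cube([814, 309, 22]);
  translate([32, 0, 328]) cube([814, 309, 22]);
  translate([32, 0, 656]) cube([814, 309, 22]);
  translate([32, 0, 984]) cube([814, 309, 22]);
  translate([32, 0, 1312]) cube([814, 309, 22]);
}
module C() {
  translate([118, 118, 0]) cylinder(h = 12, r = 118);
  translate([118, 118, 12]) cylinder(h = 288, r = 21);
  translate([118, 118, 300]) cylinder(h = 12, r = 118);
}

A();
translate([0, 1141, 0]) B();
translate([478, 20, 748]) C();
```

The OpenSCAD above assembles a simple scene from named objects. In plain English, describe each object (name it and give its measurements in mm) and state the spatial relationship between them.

A is a table with a 1162×791 mm rectangular top, 34 mm thick, top surface at z = 748 mm, supported by four 50×50 mm square legs, each inset 34 mm from the nearest pair of top edges, running from the floor. Four apron rails, 50 mm thick and 98 mm tall, run between adjacent legs with their top edges flush with the underside of the top and their outer faces flush with the legs' outer faces.

B is an open bookshelf. Two side panels, each 32 mm thick, 309 mm deep and 1381 mm tall, stand 878 mm apart (outside-to-outside). Between them sit 5 shelves, each 22 mm thick and 309 mm deep, spanning the full gap between the sides. The bottom shelf rests on the floor (its underside at z = 0) and the clear gap between one shelf's top and the next shelf's underside is 306 mm.

C is a spool: two coaxial disc flanges of radius 118 mm and thickness 12 mm, joined by a core cylinder of radius 21 mm and height 288 mm. The lower flange rests on z = 0 and the three cylinders share a vertical axis.

The bookshelf is on the floor beside the table on its +y side. The spool is on top of the table.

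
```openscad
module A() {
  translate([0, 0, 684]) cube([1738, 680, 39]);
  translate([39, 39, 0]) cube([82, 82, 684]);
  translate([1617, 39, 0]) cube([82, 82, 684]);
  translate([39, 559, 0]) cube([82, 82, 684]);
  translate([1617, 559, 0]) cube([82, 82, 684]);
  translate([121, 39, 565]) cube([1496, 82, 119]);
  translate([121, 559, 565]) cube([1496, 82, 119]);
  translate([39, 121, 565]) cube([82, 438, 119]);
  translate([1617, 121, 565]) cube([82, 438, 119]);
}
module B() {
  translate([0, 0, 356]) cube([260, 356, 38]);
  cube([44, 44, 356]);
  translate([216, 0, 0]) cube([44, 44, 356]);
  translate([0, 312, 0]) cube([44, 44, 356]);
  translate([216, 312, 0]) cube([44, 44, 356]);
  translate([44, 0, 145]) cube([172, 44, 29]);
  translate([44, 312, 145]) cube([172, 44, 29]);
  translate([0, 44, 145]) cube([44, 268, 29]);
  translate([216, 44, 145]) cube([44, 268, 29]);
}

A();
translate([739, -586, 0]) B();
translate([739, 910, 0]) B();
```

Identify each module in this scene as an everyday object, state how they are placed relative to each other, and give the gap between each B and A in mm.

Each stool's nearest face is 230 mm from the table's bounding box.

A is a table. B is a stool. Two stools sit around the table at the −y, +y sides. The gap between each stool and the table is 230 mm.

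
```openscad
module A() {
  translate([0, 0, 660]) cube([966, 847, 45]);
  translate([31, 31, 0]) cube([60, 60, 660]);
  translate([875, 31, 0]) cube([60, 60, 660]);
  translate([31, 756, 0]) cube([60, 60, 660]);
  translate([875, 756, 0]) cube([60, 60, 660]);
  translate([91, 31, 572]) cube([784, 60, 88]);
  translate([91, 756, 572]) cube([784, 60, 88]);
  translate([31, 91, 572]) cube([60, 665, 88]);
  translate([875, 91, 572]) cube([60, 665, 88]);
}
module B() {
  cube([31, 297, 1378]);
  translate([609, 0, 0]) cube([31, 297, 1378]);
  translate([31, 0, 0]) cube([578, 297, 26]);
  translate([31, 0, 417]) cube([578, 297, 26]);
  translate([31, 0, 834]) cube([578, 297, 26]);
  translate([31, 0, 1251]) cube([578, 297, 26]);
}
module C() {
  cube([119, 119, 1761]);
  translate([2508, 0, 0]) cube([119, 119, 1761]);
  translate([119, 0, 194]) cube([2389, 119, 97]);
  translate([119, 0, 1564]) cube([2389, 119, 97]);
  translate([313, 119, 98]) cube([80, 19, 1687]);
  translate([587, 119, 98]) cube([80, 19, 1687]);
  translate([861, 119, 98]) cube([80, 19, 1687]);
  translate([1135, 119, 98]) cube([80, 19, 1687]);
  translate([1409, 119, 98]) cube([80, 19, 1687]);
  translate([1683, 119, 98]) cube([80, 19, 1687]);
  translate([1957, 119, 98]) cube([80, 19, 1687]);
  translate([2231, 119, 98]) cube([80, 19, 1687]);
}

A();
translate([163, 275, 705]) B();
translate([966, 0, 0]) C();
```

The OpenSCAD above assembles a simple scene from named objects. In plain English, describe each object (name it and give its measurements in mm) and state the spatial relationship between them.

A is a rectangular dining table. The top is 966×847×45 mm with its upper surface at z = 705 mm. It stands on four 60×60 mm square legs, each inset 31 mm from the nearest pair of top edges, running from the floor to the underside of the top. Four apron rails, 60 mm thick and 88 mm tall, run between adjacent legs with their top edges flush with the underside of the top and their outer faces flush with the legs' outer faces.

B is an open bookshelf. Two side panels, each 31 mm thick, 297 mm deep and 1378 mm tall, stand 640 mm apart (outside-to-outside). Between them sit 4 shelves, each 26 mm thick and 297 mm deep, spanning the full gap between the sides. The bottom shelf rests on the floor (its underside at z = 0) and the clear gap between one shelf's top and the next shelf's underside is 391 mm.

C is a fence section. Two 119×119 mm posts, 1761 mm tall, stand on the floor with a clear span of 2389 mm between their inner faces. Two horizontal rails of 119×97 mm section span the gap between the posts with their undersides at z = 194 mm and z = 1564 mm, flush with the posts' −y face. 8 pickets, each 80 mm wide, 19 mm thick and 1687 mm tall, are fixed to the +y face of the rails with their bottoms at z = 98 mm, evenly spaced across the span with equal gaps (rounded down to the nearest mm) at the −x end and between each pair — any rounding remainder accumulates at the +x end.

The bookshelf is on top of the table, centred. The fence section is against the table's +x side, with their −y faces flush.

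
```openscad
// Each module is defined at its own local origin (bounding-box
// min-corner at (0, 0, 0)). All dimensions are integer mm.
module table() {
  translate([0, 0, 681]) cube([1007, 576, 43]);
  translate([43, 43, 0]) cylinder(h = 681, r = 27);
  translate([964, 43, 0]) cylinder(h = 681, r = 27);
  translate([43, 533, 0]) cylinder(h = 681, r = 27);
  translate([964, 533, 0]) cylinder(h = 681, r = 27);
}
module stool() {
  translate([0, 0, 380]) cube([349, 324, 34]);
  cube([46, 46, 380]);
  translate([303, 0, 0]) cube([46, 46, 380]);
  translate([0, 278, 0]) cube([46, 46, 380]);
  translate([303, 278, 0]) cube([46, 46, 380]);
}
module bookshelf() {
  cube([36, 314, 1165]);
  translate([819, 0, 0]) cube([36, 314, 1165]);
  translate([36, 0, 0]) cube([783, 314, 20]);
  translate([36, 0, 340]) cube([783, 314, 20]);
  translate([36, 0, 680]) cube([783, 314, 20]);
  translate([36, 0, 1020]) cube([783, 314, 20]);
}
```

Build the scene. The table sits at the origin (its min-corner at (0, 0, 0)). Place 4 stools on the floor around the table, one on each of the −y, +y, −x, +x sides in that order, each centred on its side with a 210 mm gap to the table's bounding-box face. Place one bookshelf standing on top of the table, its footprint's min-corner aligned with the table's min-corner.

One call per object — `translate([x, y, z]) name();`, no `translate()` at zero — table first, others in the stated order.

table();
translate([329, -534, 0]) stool();
translate([329, 786, 0]) stool();
translate([-559, 126, 0]) stool();
translate([1217, 126, 0]) stool();
translate([0, 0, 724]) bookshelf();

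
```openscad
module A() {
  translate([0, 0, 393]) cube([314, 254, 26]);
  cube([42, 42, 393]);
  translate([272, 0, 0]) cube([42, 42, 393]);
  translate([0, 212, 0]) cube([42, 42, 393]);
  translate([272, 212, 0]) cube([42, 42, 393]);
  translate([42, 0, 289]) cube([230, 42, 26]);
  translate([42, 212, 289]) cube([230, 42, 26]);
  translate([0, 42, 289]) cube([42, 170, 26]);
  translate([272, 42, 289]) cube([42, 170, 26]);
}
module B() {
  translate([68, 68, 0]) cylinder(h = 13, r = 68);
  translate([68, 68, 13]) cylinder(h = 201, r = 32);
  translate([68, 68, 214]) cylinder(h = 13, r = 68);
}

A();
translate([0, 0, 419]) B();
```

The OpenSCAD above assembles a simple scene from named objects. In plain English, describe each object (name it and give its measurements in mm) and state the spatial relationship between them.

A is a four-legged stool. The seat is a 314×254×26 mm slab whose top surface is at z = 419 mm; four square legs, each 42×42 mm in cross-section, run from the floor (z = 0) to the underside of the seat, each flush with a corner of the seat. Four stretchers, 42 mm wide and 26 mm tall, connect adjacent legs with their undersides at z = 289 mm, each running between the inner faces of the legs it joins and aligned with the legs' outer faces on the other axis.

B is a spool: two coaxial disc flanges of radius 68 mm and thickness 13 mm, joined by a core cylinder of radius 32 mm and height 201 mm. The lower flange rests on z = 0 and the three cylinders share a vertical axis.

The spool is on top of the stool.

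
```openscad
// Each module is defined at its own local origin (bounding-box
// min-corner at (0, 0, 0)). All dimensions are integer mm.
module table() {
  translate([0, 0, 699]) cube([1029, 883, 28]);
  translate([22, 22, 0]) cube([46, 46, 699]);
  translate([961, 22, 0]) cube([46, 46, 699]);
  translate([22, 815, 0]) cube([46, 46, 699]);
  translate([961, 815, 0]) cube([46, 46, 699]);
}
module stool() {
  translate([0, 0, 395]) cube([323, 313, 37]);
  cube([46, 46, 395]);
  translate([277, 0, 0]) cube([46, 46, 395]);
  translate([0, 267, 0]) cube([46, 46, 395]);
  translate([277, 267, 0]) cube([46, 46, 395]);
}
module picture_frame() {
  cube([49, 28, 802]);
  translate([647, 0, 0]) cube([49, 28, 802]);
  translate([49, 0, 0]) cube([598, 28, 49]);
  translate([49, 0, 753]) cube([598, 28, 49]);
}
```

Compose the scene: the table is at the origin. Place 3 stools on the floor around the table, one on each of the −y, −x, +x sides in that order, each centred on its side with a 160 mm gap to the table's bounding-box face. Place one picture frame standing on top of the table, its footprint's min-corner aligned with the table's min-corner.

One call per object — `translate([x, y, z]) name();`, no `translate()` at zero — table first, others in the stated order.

table();
translate([353, -473, 0]) stool();
translate([-483, 285, 0]) stool();
translate([1189, 285, 0]) stool();
translate([0, 0, 727]) picture_frame();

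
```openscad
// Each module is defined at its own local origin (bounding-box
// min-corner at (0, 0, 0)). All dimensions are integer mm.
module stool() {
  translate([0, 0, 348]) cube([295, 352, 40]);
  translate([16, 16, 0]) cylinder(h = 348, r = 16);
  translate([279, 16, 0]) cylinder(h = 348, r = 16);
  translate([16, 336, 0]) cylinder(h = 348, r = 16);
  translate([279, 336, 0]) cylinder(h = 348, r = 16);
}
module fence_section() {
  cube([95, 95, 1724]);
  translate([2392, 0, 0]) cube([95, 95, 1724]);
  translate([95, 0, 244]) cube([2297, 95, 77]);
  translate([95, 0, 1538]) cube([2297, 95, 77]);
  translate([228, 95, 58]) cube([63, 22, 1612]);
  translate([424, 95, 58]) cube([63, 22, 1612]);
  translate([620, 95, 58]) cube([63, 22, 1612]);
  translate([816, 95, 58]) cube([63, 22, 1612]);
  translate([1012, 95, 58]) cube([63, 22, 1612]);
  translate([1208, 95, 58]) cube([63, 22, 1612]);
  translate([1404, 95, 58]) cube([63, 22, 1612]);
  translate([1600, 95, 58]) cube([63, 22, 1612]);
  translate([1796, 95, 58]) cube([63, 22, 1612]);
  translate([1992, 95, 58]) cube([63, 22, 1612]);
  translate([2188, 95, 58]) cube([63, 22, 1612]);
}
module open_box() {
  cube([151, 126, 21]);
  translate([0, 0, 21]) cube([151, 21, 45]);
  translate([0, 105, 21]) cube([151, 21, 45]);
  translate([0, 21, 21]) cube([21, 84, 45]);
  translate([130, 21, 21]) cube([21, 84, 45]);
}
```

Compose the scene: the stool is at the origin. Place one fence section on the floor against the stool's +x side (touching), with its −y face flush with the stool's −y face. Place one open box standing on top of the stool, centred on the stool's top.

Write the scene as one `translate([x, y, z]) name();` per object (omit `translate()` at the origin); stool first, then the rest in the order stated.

stool();
translate([295, 0, 0]) fence_section();
translate([72, 113, 388]) open_box();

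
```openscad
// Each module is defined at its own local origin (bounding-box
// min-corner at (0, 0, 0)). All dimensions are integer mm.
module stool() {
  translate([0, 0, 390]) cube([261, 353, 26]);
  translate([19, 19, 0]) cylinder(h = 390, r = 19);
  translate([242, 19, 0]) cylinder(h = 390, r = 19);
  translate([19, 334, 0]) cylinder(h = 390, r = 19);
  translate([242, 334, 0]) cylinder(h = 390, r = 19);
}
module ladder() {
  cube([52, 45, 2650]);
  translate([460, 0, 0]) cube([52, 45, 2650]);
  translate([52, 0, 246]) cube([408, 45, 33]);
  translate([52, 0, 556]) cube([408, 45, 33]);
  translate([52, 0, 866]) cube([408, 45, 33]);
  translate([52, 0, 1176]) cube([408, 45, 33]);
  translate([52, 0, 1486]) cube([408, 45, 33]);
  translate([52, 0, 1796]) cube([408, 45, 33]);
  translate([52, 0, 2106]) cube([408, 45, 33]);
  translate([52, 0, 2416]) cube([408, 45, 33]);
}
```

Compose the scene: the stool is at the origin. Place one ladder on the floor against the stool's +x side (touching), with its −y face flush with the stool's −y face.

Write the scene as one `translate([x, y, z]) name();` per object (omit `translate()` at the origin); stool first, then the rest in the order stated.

stool();
translate([261, 0, 0]) ladder();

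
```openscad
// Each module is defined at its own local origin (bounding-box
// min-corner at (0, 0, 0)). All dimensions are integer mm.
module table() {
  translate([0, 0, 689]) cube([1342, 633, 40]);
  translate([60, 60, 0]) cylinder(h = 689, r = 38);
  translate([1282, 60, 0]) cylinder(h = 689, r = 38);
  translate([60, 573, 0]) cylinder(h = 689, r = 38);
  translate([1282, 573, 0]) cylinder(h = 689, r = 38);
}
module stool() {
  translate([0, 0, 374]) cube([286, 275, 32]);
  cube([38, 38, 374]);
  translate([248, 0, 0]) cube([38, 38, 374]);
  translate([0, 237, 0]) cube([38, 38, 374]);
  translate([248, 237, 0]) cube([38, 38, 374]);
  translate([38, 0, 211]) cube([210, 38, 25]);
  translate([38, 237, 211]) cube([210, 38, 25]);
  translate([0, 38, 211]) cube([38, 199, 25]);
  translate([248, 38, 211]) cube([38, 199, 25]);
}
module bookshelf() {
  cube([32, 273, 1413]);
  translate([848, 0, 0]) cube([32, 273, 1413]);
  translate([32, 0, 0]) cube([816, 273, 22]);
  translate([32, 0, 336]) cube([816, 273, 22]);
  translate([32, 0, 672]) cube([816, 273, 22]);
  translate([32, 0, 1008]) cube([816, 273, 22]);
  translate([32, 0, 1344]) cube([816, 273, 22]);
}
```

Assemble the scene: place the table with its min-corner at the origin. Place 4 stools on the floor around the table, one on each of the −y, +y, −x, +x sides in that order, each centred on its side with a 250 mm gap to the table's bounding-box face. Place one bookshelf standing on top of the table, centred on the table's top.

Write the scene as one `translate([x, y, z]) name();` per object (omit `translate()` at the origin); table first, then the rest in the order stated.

table();
translate([528, -525, 0]) stool();
translate([528, 883, 0]) stool();
translate([-536, 179, 0]) stool();
translate([1592, 179, 0]) stool();
translate([231, 180, 729]) bookshelf();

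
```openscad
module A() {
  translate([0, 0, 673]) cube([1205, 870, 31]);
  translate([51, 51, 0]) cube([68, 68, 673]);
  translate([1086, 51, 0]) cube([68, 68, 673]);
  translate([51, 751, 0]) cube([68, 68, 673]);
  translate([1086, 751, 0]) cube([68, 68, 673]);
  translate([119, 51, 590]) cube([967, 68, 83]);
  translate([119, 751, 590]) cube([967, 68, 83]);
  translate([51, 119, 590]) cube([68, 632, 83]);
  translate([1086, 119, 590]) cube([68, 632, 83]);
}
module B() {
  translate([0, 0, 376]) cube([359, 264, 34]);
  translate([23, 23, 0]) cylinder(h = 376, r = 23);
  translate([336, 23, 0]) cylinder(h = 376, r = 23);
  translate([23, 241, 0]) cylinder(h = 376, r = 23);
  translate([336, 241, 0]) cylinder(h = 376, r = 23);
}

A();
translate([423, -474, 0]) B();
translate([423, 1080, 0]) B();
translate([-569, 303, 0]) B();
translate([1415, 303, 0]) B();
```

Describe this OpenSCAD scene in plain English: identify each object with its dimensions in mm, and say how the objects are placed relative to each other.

A is a table with a 1205×870 mm rectangular top, 31 mm thick, top surface at z = 704 mm, supported by four 68×68 mm square legs, each inset 51 mm from the nearest pair of top edges, running from the floor. Four apron rails, 68 mm thick and 83 mm tall, run between adjacent legs with their top edges flush with the underside of the top and their outer faces flush with the legs' outer faces.

B is a four-legged stool. The seat is 359×264 mm, 34 mm thick, top at z = 410 mm. It stands on four round legs, each 46 mm in diameter, from z = 0 to the seat underside, each leg's axis is inset half a diameter from the nearest pair of seat edges (so the leg's bounding box is flush with the corner).

Four stools sit around the table at the −y, +y, −x, +x sides.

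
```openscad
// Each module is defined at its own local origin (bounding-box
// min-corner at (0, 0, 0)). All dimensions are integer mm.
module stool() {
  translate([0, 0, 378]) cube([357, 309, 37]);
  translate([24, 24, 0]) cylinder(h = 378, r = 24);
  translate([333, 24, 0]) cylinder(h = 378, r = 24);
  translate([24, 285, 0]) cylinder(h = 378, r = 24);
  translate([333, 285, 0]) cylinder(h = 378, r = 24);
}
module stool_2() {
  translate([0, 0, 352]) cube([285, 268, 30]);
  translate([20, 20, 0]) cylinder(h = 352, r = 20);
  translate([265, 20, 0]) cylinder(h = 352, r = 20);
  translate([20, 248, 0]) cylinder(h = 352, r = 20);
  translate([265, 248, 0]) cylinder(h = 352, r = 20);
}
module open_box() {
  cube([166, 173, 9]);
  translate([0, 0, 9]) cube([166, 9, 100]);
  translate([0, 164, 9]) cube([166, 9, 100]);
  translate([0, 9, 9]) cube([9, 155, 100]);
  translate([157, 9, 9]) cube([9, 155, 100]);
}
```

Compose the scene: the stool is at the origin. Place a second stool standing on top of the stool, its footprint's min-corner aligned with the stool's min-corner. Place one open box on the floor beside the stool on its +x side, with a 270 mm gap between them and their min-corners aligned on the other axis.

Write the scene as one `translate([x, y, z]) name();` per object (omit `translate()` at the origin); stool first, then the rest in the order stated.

stool();
translate([0, 0, 415]) stool_2();
translate([627, 0, 0]) open_box();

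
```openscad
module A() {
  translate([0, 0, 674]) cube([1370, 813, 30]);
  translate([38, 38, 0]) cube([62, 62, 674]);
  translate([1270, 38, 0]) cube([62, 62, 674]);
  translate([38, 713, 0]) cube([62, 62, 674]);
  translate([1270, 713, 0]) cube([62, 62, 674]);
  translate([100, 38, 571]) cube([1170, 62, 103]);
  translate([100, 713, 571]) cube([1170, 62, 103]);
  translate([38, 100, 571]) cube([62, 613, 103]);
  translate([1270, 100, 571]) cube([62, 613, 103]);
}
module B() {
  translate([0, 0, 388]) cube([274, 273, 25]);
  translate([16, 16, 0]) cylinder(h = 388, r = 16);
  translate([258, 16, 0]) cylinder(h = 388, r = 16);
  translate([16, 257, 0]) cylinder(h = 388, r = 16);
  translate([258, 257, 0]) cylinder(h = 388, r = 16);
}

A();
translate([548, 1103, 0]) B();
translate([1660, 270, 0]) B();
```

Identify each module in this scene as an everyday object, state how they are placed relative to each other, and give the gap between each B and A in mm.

A is a table. B is a stool. Two stools sit around the table at the +y, +x sides. The gap between each stool and the table is 290 mm.

Each stool's nearest face is 290 mm from the table's bounding box.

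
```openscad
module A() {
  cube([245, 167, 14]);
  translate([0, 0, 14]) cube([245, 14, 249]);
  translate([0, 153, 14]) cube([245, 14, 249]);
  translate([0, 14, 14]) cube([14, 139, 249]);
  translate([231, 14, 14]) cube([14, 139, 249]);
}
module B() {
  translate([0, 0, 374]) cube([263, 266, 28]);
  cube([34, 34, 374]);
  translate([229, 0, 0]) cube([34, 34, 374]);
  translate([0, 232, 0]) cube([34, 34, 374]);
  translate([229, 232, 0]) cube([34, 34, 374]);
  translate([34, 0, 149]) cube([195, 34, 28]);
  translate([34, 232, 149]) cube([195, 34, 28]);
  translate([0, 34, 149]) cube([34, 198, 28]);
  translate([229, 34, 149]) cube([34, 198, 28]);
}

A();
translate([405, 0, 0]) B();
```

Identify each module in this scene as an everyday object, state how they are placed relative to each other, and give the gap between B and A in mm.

A is an open box. B is a stool. The stool is on the floor beside the open box on its +x side. The gap between the stool and the open box is 160 mm.

The stool's nearest face is 160 mm from the open box's +x face.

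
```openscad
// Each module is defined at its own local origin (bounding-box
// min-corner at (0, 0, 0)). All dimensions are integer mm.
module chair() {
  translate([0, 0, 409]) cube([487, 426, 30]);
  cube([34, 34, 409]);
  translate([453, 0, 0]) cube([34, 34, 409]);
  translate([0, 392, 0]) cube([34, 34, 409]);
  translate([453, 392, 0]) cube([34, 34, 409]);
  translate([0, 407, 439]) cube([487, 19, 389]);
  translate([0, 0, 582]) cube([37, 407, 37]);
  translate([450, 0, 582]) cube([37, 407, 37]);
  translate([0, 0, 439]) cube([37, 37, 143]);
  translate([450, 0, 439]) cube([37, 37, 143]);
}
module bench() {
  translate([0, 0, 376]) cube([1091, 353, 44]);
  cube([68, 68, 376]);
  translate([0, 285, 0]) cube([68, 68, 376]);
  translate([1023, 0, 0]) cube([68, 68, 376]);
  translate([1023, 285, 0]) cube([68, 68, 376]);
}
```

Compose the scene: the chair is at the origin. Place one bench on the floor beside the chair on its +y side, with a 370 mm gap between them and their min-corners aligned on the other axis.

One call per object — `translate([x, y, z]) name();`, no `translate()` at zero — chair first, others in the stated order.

chair();
translate([0, 796, 0]) bench();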